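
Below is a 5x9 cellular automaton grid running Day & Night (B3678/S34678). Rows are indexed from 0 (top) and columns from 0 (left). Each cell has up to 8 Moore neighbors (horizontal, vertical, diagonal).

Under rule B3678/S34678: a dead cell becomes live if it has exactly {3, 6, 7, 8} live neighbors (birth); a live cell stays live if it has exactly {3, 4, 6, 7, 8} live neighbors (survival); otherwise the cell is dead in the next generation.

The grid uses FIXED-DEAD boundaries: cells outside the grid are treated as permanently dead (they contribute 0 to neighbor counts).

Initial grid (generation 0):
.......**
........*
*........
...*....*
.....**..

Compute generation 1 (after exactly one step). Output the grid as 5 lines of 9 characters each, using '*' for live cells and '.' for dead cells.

Simulating step by step:
Generation 0 (given above): 8 live cells
Generation 1: 1 live cells
(generation 1 grid is the final answer)

Answer: .........
.......*.
.........
.........
.........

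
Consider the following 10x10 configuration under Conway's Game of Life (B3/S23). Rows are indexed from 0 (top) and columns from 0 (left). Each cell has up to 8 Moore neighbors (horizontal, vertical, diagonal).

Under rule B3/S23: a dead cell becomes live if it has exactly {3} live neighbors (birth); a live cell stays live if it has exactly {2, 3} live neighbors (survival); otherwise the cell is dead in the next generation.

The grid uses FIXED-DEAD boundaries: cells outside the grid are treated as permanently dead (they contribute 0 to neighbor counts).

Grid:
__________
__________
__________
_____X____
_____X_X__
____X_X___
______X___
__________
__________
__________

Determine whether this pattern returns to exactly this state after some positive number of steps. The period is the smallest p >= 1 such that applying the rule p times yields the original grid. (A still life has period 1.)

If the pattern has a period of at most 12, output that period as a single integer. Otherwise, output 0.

Answer: 2

Derivation:
Simulating and comparing each generation to the original:
Gen 0 (original, given above): 6 live cells
Gen 1: 6 live cells, differs from original
Gen 2: 6 live cells, MATCHES original -> period = 2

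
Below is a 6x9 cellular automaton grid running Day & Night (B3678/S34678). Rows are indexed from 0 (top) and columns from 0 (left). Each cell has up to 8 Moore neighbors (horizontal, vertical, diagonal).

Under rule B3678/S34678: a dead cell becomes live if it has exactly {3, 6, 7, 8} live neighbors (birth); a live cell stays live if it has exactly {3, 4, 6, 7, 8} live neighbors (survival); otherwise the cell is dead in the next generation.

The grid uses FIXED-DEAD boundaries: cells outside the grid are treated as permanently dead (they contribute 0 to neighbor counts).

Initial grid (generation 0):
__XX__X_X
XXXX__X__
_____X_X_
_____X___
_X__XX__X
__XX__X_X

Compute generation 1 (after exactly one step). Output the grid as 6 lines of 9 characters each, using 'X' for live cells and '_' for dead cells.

Simulating step by step:
Generation 0 (given above): 20 live cells
Generation 1: 22 live cells
(generation 1 grid is the final answer)

Answer: __XX___X_
_XXXXXX__
_XX_X____
_____X___
__XXXXXX_
____XX_X_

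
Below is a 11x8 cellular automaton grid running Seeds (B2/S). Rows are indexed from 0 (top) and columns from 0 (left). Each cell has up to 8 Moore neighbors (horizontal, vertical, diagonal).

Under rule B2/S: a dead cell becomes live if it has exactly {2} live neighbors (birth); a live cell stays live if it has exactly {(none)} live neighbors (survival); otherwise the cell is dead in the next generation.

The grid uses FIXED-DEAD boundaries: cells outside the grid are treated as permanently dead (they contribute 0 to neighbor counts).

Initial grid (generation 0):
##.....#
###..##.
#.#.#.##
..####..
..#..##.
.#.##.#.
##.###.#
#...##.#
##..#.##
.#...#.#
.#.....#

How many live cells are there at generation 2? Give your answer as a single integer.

Simulating step by step:
Generation 0 (given above): 44 live cells
Generation 1: 8 live cells
.....#..
....#...
........
........
.......#
........
........
........
..##....
....#...
#.#.....
Generation 2: 7 live cells
....#...
.....#..
........
........
........
........
........
..##....
....#...
........
.#.#....
Population at generation 2: 7

Answer: 7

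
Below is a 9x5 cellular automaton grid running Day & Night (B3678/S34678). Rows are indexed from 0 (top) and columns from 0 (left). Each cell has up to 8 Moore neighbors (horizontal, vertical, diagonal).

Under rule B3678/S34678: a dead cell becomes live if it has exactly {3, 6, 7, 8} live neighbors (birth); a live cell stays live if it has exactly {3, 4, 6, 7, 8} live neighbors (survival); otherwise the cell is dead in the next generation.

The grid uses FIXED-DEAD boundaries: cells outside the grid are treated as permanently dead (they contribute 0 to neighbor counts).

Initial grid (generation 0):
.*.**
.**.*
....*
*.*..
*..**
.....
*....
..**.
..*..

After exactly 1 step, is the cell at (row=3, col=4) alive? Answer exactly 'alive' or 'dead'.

Simulating step by step:
Generation 0 (given above): 16 live cells
Generation 1: 9 live cells
...*.
..*.*
..*..
.*..*
.*...
.....
.....
.*...
...*.

Cell (3,4) at generation 1: 1 -> alive

Answer: alive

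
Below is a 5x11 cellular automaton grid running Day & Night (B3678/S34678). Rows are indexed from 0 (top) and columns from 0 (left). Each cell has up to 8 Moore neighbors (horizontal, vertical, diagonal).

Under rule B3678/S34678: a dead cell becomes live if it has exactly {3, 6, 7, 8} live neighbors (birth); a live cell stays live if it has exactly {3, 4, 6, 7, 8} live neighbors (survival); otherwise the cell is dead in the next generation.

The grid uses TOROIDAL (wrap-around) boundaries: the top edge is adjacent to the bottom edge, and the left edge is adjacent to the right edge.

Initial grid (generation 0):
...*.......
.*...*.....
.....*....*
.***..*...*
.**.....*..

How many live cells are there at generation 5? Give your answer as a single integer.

Answer: 17

Derivation:
Simulating step by step:
Generation 0 (given above): 13 live cells
Generation 1: 10 live cells
.*.........
....*......
.*..*.*....
.**......*.
**.........
Generation 2: 9 live cells
*..........
.....*.....
..**.*.....
.**........
**.........
Generation 3: 12 live cells
.*.........
....*......
.**.*......
****.......
***........
Generation 4: 16 live cells
***........
.***.......
***........
****.......
**.*.......
Generation 5: 17 live cells
***........
.***.......
***........
.***......*
.***......*
Population at generation 5: 17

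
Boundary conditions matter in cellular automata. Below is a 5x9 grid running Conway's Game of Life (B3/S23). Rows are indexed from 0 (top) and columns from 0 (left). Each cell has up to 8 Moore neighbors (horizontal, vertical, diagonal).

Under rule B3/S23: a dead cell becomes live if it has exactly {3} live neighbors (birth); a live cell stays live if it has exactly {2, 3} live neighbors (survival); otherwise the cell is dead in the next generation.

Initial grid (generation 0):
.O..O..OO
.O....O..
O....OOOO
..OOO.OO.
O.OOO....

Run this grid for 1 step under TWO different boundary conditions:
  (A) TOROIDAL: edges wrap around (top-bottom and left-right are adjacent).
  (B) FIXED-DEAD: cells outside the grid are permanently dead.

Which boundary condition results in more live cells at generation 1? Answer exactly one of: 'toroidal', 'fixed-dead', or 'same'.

Under TOROIDAL boundary, generation 1:
.O..OO.OO
.O.......
OOOOO...O
O.O......
O.....O..
Population = 16

Under FIXED-DEAD boundary, generation 1:
.......O.
OO.......
.OOOO...O
..O.....O
.OO.OO...
Population = 14

Comparison: toroidal=16, fixed-dead=14 -> toroidal

Answer: toroidal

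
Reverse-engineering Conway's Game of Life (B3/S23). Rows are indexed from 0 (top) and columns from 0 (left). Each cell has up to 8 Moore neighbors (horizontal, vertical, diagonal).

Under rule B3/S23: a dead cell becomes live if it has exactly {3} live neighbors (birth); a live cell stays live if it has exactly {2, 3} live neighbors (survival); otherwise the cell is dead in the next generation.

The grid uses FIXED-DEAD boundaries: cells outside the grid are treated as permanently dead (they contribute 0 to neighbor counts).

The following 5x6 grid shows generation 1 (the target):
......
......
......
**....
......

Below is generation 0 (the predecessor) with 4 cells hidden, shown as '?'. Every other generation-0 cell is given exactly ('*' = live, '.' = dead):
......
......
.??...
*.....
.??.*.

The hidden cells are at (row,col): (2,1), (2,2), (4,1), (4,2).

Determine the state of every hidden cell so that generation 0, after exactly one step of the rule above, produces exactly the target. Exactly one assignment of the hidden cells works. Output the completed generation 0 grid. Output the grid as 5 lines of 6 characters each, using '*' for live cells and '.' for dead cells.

Hidden generation-0 cells (in order): (2,1), (2,2), (4,1), (4,2).
A hidden cell only influences target cells in its own 3x3 neighborhood. Try each of the 2^4 = 16 assignments, step the completed generation 0 forward once under B3/S23, and compare with the target:
  (2,1)=. (2,2)=. (4,1)=. (4,2)=. -> step gives (3,0)='.' but target has '*' -> reject
  (2,1)=. (2,2)=. (4,1)=. (4,2)=* -> step gives (3,0)='.' but target has '*' -> reject
  (2,1)=. (2,2)=. (4,1)=* (4,2)=. -> step gives (3,0)='.' but target has '*' -> reject
  (2,1)=. (2,2)=. (4,1)=* (4,2)=* -> step gives (3,0)='.' but target has '*' -> reject
  (2,1)=. (2,2)=* (4,1)=. (4,2)=. -> step gives (3,0)='.' but target has '*' -> reject
  (2,1)=. (2,2)=* (4,1)=. (4,2)=* -> step gives (3,0)='.' but target has '*' -> reject
  (2,1)=. (2,2)=* (4,1)=* (4,2)=. -> step gives (3,0)='.' but target has '*' -> reject
  (2,1)=. (2,2)=* (4,1)=* (4,2)=* -> step gives (3,0)='.' but target has '*' -> reject
  (2,1)=* (2,2)=. (4,1)=. (4,2)=. -> step gives (3,0)='.' but target has '*' -> reject
  (2,1)=* (2,2)=. (4,1)=. (4,2)=* -> step gives (3,0)='.' but target has '*' -> reject
  (2,1)=* (2,2)=. (4,1)=* (4,2)=. -> step reproduces the target at every cell -> ACCEPT
  (2,1)=* (2,2)=. (4,1)=* (4,2)=* -> step gives (3,1)='.' but target has '*' -> reject
  (2,1)=* (2,2)=* (4,1)=. (4,2)=. -> step gives (2,1)='*' but target has '.' -> reject
  (2,1)=* (2,2)=* (4,1)=. (4,2)=* -> step gives (2,1)='*' but target has '.' -> reject
  (2,1)=* (2,2)=* (4,1)=* (4,2)=. -> step gives (2,1)='*' but target has '.' -> reject
  (2,1)=* (2,2)=* (4,1)=* (4,2)=* -> step gives (2,1)='*' but target has '.' -> reject
Unique solution: (2,1)=live, (2,2)=dead, (4,1)=live, (4,2)=dead.
Check: live-neighbor counts of every cell in the completed generation 0:
000000
111000
211000
232111
211101
Applying B3/S23 to generation 0 with these counts gives:
......
......
......
**....
......
which matches the target exactly.

Answer: ......
......
.*....
*.....
.*..*.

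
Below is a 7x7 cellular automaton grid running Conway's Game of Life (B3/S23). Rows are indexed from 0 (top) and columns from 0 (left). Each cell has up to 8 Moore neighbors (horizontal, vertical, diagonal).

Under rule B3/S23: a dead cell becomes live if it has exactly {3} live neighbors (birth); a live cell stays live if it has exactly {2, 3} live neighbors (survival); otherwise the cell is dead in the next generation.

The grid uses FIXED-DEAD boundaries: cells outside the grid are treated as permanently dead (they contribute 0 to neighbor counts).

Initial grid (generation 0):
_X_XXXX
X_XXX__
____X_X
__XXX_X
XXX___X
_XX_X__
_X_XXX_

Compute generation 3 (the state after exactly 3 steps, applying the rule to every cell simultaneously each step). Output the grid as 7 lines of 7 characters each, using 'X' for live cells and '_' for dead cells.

Answer: X_X____
X__X___
___X___
___X_X_
____X__
___X_X_
____X__

Derivation:
Simulating step by step:
Generation 0 (given above): 26 live cells
Generation 1: 16 live cells
_X___X_
_XX___X
_X_____
__X_X_X
X___X__
____X__
_X_XXX_
Generation 2: 15 live cells
_XX____
XXX____
_X_X_X_
_X_X_X_
____X__
_______
___XXX_
Generation 3: 11 live cells
(generation 3 grid is the final answer)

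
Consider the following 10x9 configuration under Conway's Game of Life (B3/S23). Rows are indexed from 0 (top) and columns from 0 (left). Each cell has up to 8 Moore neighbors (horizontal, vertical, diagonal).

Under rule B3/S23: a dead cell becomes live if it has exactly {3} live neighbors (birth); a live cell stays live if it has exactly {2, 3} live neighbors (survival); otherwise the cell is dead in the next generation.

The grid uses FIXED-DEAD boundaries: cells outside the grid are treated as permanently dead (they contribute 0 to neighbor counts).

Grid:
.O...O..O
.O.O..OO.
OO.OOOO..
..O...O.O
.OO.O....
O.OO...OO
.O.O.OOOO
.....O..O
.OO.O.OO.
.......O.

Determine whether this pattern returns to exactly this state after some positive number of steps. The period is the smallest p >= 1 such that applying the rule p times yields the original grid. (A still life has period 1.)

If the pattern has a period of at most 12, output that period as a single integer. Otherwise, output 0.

Answer: 0

Derivation:
Simulating and comparing each generation to the original:
Gen 0 (original, given above): 38 live cells
Gen 1: 29 live cells, differs from original
Gen 2: 29 live cells, differs from original
Gen 3: 23 live cells, differs from original
Gen 4: 33 live cells, differs from original
Gen 5: 25 live cells, differs from original
Gen 6: 31 live cells, differs from original
Gen 7: 27 live cells, differs from original
Gen 8: 25 live cells, differs from original
Gen 9: 24 live cells, differs from original
Gen 10: 20 live cells, differs from original
Gen 11: 22 live cells, differs from original
Gen 12: 19 live cells, differs from original
No period found within 12 steps.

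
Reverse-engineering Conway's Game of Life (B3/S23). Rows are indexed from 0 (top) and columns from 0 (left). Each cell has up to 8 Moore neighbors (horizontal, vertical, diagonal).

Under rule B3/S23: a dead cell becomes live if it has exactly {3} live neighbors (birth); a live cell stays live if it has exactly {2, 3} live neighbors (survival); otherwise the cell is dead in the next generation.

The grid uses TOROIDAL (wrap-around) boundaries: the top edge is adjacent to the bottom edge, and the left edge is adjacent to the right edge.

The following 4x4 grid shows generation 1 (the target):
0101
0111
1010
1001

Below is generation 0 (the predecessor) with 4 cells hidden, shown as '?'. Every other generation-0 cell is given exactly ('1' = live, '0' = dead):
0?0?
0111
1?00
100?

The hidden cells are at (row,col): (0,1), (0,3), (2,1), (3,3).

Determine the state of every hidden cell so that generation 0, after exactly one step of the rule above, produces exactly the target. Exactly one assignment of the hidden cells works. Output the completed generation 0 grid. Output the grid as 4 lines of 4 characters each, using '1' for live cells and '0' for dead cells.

Answer: 0001
0111
1000
1000

Derivation:
Hidden generation-0 cells (in order): (0,1), (0,3), (2,1), (3,3).
A hidden cell only influences target cells in its own 3x3 neighborhood. Try each of the 2^4 = 16 assignments, step the completed generation 0 forward once under B3/S23, and compare with the target:
  (0,1)=0 (0,3)=0 (2,1)=0 (3,3)=0 -> step gives (0,0)='1' but target has '0' -> reject
  (0,1)=0 (0,3)=0 (2,1)=0 (3,3)=1 -> step gives (0,3)='0' but target has '1' -> reject
  (0,1)=0 (0,3)=0 (2,1)=1 (3,3)=0 -> step gives (0,0)='1' but target has '0' -> reject
  (0,1)=0 (0,3)=0 (2,1)=1 (3,3)=1 -> step gives (0,3)='0' but target has '1' -> reject
  (0,1)=0 (0,3)=1 (2,1)=0 (3,3)=0 -> step reproduces the target at every cell -> ACCEPT
  (0,1)=0 (0,3)=1 (2,1)=0 (3,3)=1 -> step gives (0,3)='0' but target has '1' -> reject
  (0,1)=0 (0,3)=1 (2,1)=1 (3,3)=0 -> step gives (1,2)='0' but target has '1' -> reject
  (0,1)=0 (0,3)=1 (2,1)=1 (3,3)=1 -> step gives (0,3)='0' but target has '1' -> reject
  (0,1)=1 (0,3)=0 (2,1)=0 (3,3)=0 -> step gives (3,1)='1' but target has '0' -> reject
  (0,1)=1 (0,3)=0 (2,1)=0 (3,3)=1 -> step gives (0,3)='0' but target has '1' -> reject
  (0,1)=1 (0,3)=0 (2,1)=1 (3,3)=0 -> step gives (1,1)='0' but target has '1' -> reject
  (0,1)=1 (0,3)=0 (2,1)=1 (3,3)=1 -> step gives (0,3)='0' but target has '1' -> reject
  (0,1)=1 (0,3)=1 (2,1)=0 (3,3)=0 -> step gives (1,2)='0' but target has '1' -> reject
  (0,1)=1 (0,3)=1 (2,1)=0 (3,3)=1 -> step gives (0,3)='0' but target has '1' -> reject
  (0,1)=1 (0,3)=1 (2,1)=1 (3,3)=0 -> step gives (1,1)='0' but target has '1' -> reject
  (0,1)=1 (0,3)=1 (2,1)=1 (3,3)=1 -> step gives (0,3)='0' but target has '1' -> reject
Unique solution: (0,1)=dead, (0,3)=live, (2,1)=dead, (3,3)=dead.
Check: live-neighbor counts of every cell in the completed generation 0:
4343
4233
3434
2213
Applying B3/S23 to generation 0 with these counts gives:
0101
0111
1010
1001
which matches the target exactly.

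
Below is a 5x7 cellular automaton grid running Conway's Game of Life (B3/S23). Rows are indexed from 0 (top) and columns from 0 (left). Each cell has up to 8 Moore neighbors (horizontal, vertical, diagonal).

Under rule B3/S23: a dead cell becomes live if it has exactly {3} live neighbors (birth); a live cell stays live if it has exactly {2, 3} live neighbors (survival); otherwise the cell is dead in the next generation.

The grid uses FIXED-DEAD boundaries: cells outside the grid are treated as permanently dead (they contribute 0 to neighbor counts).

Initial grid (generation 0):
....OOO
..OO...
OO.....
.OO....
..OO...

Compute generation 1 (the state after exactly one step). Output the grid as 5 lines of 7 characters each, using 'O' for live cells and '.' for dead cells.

Answer: ...OOO.
.OOOOO.
O..O...
O..O...
.OOO...

Derivation:
Simulating step by step:
Generation 0 (given above): 11 live cells
Generation 1: 15 live cells
(generation 1 grid is the final answer)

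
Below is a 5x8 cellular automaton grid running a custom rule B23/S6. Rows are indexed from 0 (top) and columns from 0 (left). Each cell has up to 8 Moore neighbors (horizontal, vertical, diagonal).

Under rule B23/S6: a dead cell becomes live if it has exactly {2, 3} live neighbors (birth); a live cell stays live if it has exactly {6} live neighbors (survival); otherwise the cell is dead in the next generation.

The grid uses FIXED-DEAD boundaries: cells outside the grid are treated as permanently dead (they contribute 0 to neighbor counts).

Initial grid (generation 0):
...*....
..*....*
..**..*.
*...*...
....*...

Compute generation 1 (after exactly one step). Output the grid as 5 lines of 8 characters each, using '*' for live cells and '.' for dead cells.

Simulating step by step:
Generation 0 (given above): 9 live cells
Generation 1: 13 live cells
(generation 1 grid is the final answer)

Answer: ..*.....
.*..*.*.
.*..**.*
.**..*..
...*.*..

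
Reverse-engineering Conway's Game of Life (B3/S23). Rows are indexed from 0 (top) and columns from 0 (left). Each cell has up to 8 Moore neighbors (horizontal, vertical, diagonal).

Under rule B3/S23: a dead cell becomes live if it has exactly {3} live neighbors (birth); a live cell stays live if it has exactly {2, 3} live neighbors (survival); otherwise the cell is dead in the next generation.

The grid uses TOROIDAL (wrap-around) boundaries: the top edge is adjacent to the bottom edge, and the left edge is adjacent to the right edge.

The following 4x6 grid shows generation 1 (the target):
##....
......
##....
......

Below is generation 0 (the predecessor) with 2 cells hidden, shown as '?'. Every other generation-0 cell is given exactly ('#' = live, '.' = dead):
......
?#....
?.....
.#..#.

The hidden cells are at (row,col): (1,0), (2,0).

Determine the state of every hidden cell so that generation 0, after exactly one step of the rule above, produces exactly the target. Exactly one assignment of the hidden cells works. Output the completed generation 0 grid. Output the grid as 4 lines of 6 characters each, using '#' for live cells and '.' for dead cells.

Hidden generation-0 cells (in order): (1,0), (2,0).
A hidden cell only influences target cells in its own 3x3 neighborhood. Try each of the 2^2 = 4 assignments, step the completed generation 0 forward once under B3/S23, and compare with the target:
  (1,0)=. (2,0)=. -> step gives (0,0)='.' but target has '#' -> reject
  (1,0)=. (2,0)=# -> step gives (0,0)='.' but target has '#' -> reject
  (1,0)=# (2,0)=. -> step reproduces the target at every cell -> ACCEPT
  (1,0)=# (2,0)=# -> step gives (1,0)='#' but target has '.' -> reject
Unique solution: (1,0)=live, (2,0)=dead.
Check: live-neighbor counts of every cell in the completed generation 0:
332112
111001
332112
101101
Applying B3/S23 to generation 0 with these counts gives:
##....
......
##....
......
which matches the target exactly.

Answer: ......
##....
......
.#..#.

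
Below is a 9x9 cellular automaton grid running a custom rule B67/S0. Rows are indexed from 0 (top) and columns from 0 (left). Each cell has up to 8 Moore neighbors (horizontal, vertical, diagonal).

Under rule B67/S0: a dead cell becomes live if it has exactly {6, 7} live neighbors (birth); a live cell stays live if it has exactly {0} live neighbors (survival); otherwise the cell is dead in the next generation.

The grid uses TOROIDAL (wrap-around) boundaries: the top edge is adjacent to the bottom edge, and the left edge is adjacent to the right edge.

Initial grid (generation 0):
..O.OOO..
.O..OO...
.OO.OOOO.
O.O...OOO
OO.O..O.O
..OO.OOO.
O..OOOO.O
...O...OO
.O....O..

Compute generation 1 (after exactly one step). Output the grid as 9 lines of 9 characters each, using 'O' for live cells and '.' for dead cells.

Simulating step by step:
Generation 0 (given above): 39 live cells
Generation 1: 5 live cells
(generation 1 grid is the final answer)

Answer: .........
......O..
.........
.O.......
.......O.
....O....
.......O.
.........
.........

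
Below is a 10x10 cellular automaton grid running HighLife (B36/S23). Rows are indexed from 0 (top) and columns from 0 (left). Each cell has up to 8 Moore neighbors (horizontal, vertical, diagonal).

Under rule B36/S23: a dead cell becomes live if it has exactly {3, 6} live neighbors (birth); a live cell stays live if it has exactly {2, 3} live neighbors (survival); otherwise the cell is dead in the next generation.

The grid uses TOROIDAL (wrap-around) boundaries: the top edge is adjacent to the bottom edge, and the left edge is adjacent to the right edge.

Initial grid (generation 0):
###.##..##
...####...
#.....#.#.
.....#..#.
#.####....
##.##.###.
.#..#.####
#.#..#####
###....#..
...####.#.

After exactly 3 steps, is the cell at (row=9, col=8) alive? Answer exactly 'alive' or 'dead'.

Simulating step by step:
Generation 0 (given above): 50 live cells
Generation 1: 34 live cells
####....##
..##..#.#.
......#..#
.#.#.###..
#.#.....#.
.....#....
#...##....
.###.#....
#.#...#...
.#....#.#.
Generation 2: 42 live cells
#..#....#.
...#....#.
...##...#.
###..#####
.##.##.#..
.#..##...#
.###.##...
#.##.##...
#..#.###..
...#....#.
Generation 3: 33 live cells
..###..##.
..##...##.
##.####...
#........#
#.....##..
..#.......
....#.....
#...#.....
.#.#.#.#.#
..##..#.#.

Cell (9,8) at generation 3: 1 -> alive

Answer: alive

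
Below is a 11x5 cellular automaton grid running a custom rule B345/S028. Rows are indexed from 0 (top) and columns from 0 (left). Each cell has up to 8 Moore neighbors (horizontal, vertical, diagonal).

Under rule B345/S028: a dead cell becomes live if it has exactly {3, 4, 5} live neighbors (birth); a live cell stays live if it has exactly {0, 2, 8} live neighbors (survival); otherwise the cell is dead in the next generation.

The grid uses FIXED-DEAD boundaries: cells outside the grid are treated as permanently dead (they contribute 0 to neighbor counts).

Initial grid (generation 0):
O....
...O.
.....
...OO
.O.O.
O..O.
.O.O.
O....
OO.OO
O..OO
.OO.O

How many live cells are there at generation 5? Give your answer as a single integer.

Answer: 2

Derivation:
Simulating step by step:
Generation 0 (given above): 21 live cells
Generation 1: 28 live cells
O....
...O.
...OO
..OOO
..O.O
OOOOO
OOO..
.OOOO
..O..
.OO..
.OOOO
Generation 2: 11 live cells
O....
...OO
..O..
.....
.O...
....O
....O
O....
.O.O.
...O.
.....
Generation 3: 6 live cells
O....
...O.
...O.
.....
.O...
.....
.....
.....
..O..
..O..
.....
Generation 4: 2 live cells
O....
.....
.....
.....
.O...
.....
.....
.....
.....
.....
.....
Generation 5: 2 live cells
O....
.....
.....
.....
.O...
.....
.....
.....
.....
.....
.....
Population at generation 5: 2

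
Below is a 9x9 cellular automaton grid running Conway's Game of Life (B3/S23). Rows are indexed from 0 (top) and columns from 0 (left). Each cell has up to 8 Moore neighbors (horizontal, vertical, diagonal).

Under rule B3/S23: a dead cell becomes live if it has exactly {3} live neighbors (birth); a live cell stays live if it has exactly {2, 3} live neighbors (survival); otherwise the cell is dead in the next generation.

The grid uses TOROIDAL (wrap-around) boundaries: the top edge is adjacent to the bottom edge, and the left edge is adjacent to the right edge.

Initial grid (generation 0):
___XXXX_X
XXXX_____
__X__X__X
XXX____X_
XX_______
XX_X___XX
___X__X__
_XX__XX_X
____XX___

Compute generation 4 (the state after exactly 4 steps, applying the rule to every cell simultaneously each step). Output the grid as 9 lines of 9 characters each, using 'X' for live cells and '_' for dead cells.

Simulating step by step:
Generation 0 (given above): 32 live cells
Generation 1: 24 live cells
XX____X__
XX____XXX
________X
__X______
_______X_
_X_____XX
___XXXX__
__XX__XX_
X_X______
Generation 2: 26 live cells
__X___X__
_X____X__
_X______X
_________
_______XX
____XX_XX
___XXX__X
_XX___XX_
X_XX__XXX
Generation 3: 29 live cells
X_XX_XX_X
XXX____X_
X________
X______XX
______XXX
X__X_X___
X_XX____X
_X_______
X__X_X__X
Generation 4: 30 live cells
(generation 4 grid is the final answer)

Answer: ___X_XX__
__XX__XX_
_______X_
X_____X__
______X__
XXXXX_X__
X_XXX___X
_X_XX____
___X_XXXX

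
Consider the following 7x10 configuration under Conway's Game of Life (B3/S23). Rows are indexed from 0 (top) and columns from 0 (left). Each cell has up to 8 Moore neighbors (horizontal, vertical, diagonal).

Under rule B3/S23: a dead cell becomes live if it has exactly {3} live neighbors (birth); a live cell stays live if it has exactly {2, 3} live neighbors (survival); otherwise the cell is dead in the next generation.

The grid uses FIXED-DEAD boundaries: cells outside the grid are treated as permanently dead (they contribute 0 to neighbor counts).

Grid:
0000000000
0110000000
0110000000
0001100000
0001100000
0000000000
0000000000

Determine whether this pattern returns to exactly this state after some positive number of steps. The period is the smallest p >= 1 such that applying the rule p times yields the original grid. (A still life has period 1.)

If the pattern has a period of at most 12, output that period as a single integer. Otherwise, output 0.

Simulating and comparing each generation to the original:
Gen 0 (original, given above): 8 live cells
Gen 1: 6 live cells, differs from original
Gen 2: 8 live cells, MATCHES original -> period = 2

Answer: 2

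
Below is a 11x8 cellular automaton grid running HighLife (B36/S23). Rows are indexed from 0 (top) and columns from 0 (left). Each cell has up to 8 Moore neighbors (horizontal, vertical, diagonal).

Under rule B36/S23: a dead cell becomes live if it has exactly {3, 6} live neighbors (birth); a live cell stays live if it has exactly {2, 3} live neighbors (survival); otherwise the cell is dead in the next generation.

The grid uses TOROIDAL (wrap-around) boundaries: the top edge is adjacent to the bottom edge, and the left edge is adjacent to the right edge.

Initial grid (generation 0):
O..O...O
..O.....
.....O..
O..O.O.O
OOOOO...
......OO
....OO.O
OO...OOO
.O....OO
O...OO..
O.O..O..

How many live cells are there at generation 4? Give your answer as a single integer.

Answer: 13

Derivation:
Simulating step by step:
Generation 0 (given above): 33 live cells
Generation 1: 33 live cells
O.OO...O
........
....O.O.
O..O.OOO
.OOOOO..
.OO...OO
....O...
.O..O...
OO..O...
O...OO..
O..O.OO.
Generation 2: 41 live cells
OOOOO.OO
...O...O
....O.O.
OO..O..O
......O.
OO....O.
OOOO.O..
OO.OOO..
OO.OO...
O..O..O.
O.OO.OO.
Generation 3: 21 live cells
........
.O......
...OOOO.
O.....OO
.....OO.
O....OO.
...O.OO.
.....O.O
........
O.....O.
.O......
Generation 4: 13 live cells
........
....OO..
O...OOO.
.....O..
O......O
........
........
....OO..
......OO
........
........
Population at generation 4: 13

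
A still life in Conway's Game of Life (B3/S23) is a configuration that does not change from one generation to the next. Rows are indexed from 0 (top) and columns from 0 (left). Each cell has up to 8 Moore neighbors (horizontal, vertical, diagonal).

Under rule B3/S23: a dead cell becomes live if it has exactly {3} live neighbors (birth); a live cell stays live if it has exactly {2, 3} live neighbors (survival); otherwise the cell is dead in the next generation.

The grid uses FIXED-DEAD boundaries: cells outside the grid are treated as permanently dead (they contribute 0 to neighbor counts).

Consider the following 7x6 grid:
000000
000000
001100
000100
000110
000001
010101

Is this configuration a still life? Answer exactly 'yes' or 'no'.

Compute generation 1 and compare to generation 0 (given above):
Generation 1:
000000
000000
001100
000000
000110
001101
000010
Cell (3,3) differs: gen0=1 vs gen1=0 -> NOT a still life.

Answer: no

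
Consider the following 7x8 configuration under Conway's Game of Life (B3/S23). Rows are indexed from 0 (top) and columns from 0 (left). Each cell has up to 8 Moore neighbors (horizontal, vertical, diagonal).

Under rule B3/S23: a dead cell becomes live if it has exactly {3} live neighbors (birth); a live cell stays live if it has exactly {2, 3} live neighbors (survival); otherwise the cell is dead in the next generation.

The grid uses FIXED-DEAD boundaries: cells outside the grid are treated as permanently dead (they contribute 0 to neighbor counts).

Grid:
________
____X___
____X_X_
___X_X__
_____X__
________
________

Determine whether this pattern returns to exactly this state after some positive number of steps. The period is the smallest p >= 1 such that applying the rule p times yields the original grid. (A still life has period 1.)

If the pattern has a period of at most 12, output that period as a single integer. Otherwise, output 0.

Simulating and comparing each generation to the original:
Gen 0 (original, given above): 6 live cells
Gen 1: 6 live cells, differs from original
Gen 2: 6 live cells, MATCHES original -> period = 2

Answer: 2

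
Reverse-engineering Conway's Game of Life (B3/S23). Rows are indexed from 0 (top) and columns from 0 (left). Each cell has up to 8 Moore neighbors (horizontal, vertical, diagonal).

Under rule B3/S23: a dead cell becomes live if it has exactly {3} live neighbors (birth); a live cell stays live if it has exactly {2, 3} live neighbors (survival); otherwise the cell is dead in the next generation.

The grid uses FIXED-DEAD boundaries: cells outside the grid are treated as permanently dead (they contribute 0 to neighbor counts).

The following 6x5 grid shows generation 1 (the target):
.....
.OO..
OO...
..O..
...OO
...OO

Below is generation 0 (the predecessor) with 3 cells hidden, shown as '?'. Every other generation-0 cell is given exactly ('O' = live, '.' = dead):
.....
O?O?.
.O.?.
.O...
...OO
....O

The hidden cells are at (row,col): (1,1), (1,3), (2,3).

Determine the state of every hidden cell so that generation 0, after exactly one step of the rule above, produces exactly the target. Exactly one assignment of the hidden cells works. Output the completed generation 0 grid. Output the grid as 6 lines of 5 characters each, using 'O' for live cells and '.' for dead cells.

Answer: .....
O.OO.
.O...
.O...
...OO
....O

Derivation:
Hidden generation-0 cells (in order): (1,1), (1,3), (2,3).
A hidden cell only influences target cells in its own 3x3 neighborhood. Try each of the 2^3 = 8 assignments, step the completed generation 0 forward once under B3/S23, and compare with the target:
  (1,1)=. (1,3)=. (2,3)=. -> step gives (1,2)='.' but target has 'O' -> reject
  (1,1)=. (1,3)=. (2,3)=O -> step gives (3,2)='.' but target has 'O' -> reject
  (1,1)=. (1,3)=O (2,3)=. -> step reproduces the target at every cell -> ACCEPT
  (1,1)=. (1,3)=O (2,3)=O -> step gives (1,3)='O' but target has '.' -> reject
  (1,1)=O (1,3)=. (2,3)=. -> step gives (0,1)='O' but target has '.' -> reject
  (1,1)=O (1,3)=. (2,3)=O -> step gives (0,1)='O' but target has '.' -> reject
  (1,1)=O (1,3)=O (2,3)=. -> step gives (0,1)='O' but target has '.' -> reject
  (1,1)=O (1,3)=O (2,3)=O -> step gives (0,1)='O' but target has '.' -> reject
Unique solution: (1,1)=dead, (1,3)=live, (2,3)=dead.
Check: live-neighbor counts of every cell in the completed generation 0:
12221
13211
33421
21322
11222
00132
Applying B3/S23 to generation 0 with these counts gives:
.....
.OO..
OO...
..O..
...OO
...OO
which matches the target exactly.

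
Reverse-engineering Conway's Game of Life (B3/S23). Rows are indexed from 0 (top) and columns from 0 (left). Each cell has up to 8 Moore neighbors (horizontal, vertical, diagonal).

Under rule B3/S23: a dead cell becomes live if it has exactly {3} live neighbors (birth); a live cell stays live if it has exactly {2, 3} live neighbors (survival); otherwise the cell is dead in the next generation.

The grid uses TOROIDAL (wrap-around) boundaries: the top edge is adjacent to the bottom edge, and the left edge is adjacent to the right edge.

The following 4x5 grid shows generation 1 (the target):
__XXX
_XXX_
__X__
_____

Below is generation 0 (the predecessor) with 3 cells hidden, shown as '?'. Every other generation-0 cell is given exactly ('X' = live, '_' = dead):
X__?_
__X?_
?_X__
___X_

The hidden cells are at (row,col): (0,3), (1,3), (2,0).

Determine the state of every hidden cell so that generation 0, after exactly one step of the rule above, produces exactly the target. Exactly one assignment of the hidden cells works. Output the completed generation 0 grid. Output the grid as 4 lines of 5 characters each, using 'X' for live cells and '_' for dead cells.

Hidden generation-0 cells (in order): (0,3), (1,3), (2,0).
A hidden cell only influences target cells in its own 3x3 neighborhood. Try each of the 2^3 = 8 assignments, step the completed generation 0 forward once under B3/S23, and compare with the target:
  (0,3)=_ (1,3)=_ (2,0)=_ -> step gives (0,2)='_' but target has 'X' -> reject
  (0,3)=_ (1,3)=_ (2,0)=X -> step gives (0,2)='_' but target has 'X' -> reject
  (0,3)=_ (1,3)=X (2,0)=_ -> step reproduces the target at every cell -> ACCEPT
  (0,3)=_ (1,3)=X (2,0)=X -> step gives (1,1)='_' but target has 'X' -> reject
  (0,3)=X (1,3)=_ (2,0)=_ -> step gives (2,3)='X' but target has '_' -> reject
  (0,3)=X (1,3)=_ (2,0)=X -> step gives (1,1)='_' but target has 'X' -> reject
  (0,3)=X (1,3)=X (2,0)=_ -> step gives (0,2)='_' but target has 'X' -> reject
  (0,3)=X (1,3)=X (2,0)=X -> step gives (0,2)='_' but target has 'X' -> reject
Unique solution: (0,3)=dead, (1,3)=live, (2,0)=dead.
Check: live-neighbor counts of every cell in the completed generation 0:
02333
13222
02342
12212
Applying B3/S23 to generation 0 with these counts gives:
__XXX
_XXX_
__X__
_____
which matches the target exactly.

Answer: X____
__XX_
__X__
___X_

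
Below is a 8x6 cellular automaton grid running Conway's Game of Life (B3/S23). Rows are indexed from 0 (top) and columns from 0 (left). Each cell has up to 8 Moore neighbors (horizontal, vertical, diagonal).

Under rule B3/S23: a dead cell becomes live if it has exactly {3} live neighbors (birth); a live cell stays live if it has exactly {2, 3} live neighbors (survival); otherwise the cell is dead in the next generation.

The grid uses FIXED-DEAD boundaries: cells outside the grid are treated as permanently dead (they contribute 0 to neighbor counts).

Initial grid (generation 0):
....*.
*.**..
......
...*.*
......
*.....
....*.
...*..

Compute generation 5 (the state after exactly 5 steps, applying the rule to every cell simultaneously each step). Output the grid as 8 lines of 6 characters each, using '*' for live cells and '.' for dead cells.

Simulating step by step:
Generation 0 (given above): 9 live cells
Generation 1: 5 live cells
...*..
...*..
..***.
......
......
......
......
......
Generation 2: 4 live cells
......
......
..***.
...*..
......
......
......
......
Generation 3: 7 live cells
......
...*..
..***.
..***.
......
......
......
......
Generation 4: 6 live cells
......
..***.
......
..*.*.
...*..
......
......
......
Generation 5: 6 live cells
(generation 5 grid is the final answer)

Answer: ...*..
...*..
..*.*.
...*..
...*..
......
......
......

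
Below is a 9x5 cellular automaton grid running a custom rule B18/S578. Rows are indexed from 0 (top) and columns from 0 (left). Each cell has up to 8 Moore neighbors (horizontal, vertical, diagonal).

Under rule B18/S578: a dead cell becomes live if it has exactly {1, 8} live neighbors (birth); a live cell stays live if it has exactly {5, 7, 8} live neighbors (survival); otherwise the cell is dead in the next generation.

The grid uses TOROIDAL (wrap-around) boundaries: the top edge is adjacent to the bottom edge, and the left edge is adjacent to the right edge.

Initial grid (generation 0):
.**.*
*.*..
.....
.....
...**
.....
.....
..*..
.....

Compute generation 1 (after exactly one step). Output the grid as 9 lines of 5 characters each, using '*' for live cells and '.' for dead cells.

Answer: .....
.....
*.***
*.*..
*.*..
*.*..
.***.
.*.*.
....*

Derivation:
Simulating step by step:
Generation 0 (given above): 8 live cells
Generation 1: 16 live cells
(generation 1 grid is the final answer)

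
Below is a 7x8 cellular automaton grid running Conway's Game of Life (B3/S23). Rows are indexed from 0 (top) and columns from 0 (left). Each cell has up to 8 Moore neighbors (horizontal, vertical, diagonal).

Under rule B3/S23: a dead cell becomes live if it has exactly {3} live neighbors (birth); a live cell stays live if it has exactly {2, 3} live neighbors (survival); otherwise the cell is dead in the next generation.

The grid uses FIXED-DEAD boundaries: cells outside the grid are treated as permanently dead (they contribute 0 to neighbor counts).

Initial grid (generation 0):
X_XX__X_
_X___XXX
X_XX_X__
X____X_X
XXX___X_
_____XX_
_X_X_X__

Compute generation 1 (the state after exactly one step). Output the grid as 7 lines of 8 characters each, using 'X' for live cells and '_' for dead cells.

Answer: _XX__XXX
X____X_X
X_X__X_X
X__XXX__
XX_____X
X___XXX_
____XXX_

Derivation:
Simulating step by step:
Generation 0 (given above): 24 live cells
Generation 1: 26 live cells
(generation 1 grid is the final answer)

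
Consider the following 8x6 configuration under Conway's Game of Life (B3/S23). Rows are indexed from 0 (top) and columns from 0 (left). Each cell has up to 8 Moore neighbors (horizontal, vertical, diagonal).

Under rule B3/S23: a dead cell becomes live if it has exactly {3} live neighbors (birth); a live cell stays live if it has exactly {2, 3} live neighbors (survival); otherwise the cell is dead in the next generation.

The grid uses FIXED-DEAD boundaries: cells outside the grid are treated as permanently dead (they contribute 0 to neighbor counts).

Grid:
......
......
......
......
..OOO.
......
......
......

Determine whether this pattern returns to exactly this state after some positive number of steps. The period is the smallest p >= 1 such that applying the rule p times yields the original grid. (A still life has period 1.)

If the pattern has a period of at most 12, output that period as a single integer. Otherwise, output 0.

Answer: 2

Derivation:
Simulating and comparing each generation to the original:
Gen 0 (original, given above): 3 live cells
Gen 1: 3 live cells, differs from original
Gen 2: 3 live cells, MATCHES original -> period = 2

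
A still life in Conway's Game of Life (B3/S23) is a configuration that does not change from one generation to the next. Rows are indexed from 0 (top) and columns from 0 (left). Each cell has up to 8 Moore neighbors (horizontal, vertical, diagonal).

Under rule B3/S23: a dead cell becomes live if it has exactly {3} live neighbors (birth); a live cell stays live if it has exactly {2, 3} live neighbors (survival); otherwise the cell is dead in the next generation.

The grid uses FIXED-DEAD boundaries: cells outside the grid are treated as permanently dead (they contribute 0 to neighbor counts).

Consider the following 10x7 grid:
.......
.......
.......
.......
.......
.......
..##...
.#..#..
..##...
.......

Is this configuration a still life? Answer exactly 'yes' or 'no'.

Answer: yes

Derivation:
Compute generation 1 and compare to generation 0 (given above):
Generation 1:
.......
.......
.......
.......
.......
.......
..##...
.#..#..
..##...
.......
The grids are IDENTICAL -> still life.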